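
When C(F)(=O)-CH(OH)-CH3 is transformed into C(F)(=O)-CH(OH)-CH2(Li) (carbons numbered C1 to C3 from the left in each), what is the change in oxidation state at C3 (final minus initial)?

Before: C3 has 1 bond to C, 3 bonds to H → oxidation state -3.
After: C3 has 1 bond to C, 2 bonds to H, 1 bond to Li → oxidation state -3.
Δ = -3 − (-3) = 0, so no net redox change at C3.

0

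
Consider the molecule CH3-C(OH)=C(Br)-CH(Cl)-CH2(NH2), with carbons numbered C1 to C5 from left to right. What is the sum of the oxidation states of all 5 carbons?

-2

Assign +1 per bond to O/N/halogen, −1 per bond to H or an electropositive element, and 0 per bond to carbon. Tallying each carbon:
C1: 1C, 3H → 0 − 3 = -3
C2: 3C, 1O → 0 + 1 = +1
C3: 3C, 1Br → 0 + 1 = +1
C4: 2C, 1H, 1Cl → 0 − 1 + 1 = 0
C5: 1C, 2H, 1N → 0 − 2 + 1 = -1
Sum = -3 + 1 + 1 + 0 − 1 = -2.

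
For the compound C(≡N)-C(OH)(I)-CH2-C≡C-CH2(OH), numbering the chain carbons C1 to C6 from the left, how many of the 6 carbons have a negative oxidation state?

2

Bonds to more-electronegative neighbours contribute +1 each, bonds to H or metals contribute −1 each, and C–C bonds contribute 0. Tallying each carbon:
C1: 1C, 3N → 0 + 3 = +3
C2: 2C, 1O, 1I → 0 + 1 + 1 = +2
C3: 2C, 2H → 0 − 2 = -2
C4: 4C → 0 = 0
C5: 4C → 0 = 0
C6: 1C, 2H, 1O → 0 − 2 + 1 = -1
2 carbons (C3, C6) meet the condition.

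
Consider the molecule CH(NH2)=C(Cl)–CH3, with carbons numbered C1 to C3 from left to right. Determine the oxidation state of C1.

0

Bonds to more-electronegative neighbours contribute +1 each, bonds to H or metals contribute −1 each, and C–C bonds contribute 0.
C1 has a double bond to C (2×0 = 0), one bond to H (-1), one bond to N (+1).
Oxidation state = 0 − 1 + 1 = 0.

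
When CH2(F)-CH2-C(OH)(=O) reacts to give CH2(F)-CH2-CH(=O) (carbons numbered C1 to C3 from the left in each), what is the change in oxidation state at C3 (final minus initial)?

Before: C3 has 1 bond to C, 3 bonds to O → oxidation state +3.
After: C3 has 1 bond to C, 1 bond to H, 2 bonds to O → oxidation state +1.
Δ = +1 − (+3) = -2, so this is a reduction at C3.

-2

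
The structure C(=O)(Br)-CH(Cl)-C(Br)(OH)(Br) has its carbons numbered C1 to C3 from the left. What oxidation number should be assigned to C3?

+3

Count +1 for every bond to an atom more electronegative than carbon and −1 for every bond to one less electronegative; C–C bonds are 0.
C3 has one bond to C (0), one bond to Br (+1), one bond to O (+1), one bond to Br (+1).
Oxidation state = 0 + 1 + 1 + 1 = +3.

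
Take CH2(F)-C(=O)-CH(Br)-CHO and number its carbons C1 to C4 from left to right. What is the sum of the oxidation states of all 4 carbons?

Tallying each carbon's bonds:
C1: 1C, 2H, 1F → 0 − 2 + 1 = -1
C2: 2C, 2O → 0 + 2 = +2
C3: 2C, 1H, 1Br → 0 − 1 + 1 = 0
C4: 1C, 1H, 2O → 0 − 1 + 2 = +1
Sum = -1 + 2 + 0 + 1 = +2.

+2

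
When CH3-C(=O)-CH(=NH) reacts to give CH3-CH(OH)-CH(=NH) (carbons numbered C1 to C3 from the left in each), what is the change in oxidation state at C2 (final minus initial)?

Before: C2 has 2 bonds to C, 2 bonds to O → oxidation state +2.
After: C2 has 2 bonds to C, 1 bond to H, 1 bond to O → oxidation state 0.
Δ = 0 − (+2) = -2, so this is a reduction at C2.

-2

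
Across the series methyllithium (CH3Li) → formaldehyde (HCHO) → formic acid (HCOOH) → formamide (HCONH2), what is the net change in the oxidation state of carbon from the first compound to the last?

Carbon oxidation states along the series — methyllithium: -4, formaldehyde: 0, formic acid: +2, formamide: +2.
Net change = +2 − (-4) = +6.

+6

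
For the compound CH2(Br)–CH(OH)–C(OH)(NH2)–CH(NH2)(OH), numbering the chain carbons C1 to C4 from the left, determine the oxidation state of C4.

C4 has one bond to C (0), one bond to N (+1), one bond to H (-1), one bond to O (+1).
Oxidation state = 0 + 1 − 1 + 1 = +1.

+1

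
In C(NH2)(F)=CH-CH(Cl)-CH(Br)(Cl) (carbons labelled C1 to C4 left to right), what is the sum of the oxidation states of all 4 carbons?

Tallying each carbon's bonds:
C1: 2C, 1N, 1F → 0 + 1 + 1 = +2
C2: 3C, 1H → 0 − 1 = -1
C3: 2C, 1H, 1Cl → 0 − 1 + 1 = 0
C4: 1C, 1H, 1Cl, 1Br → 0 − 1 + 1 + 1 = +1
Sum = +2 − 1 + 0 + 1 = +2.

+2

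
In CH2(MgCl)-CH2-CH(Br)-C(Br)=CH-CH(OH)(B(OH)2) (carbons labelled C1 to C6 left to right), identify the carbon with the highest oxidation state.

C4

Tallying each carbon's bonds:
C1: 1C, 2H, 1Mg → 0 − 2 − 1 = -3
C2: 2C, 2H → 0 − 2 = -2
C3: 2C, 1H, 1Br → 0 − 1 + 1 = 0
C4: 3C, 1Br → 0 + 1 = +1
C5: 3C, 1H → 0 − 1 = -1
C6: 1C, 1H, 1O, 1B → 0 − 1 + 1 − 1 = -1
The most oxidised carbon is C4 at +1.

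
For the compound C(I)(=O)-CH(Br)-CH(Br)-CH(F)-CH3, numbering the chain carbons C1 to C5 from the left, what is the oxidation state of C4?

Each bond to a more electronegative atom (O, N, halogen) counts +1, each bond to a less electronegative atom (H, metal, B, Si) counts −1, and each C–C bond counts 0.
C4 has one bond to C (0), one bond to C (0), one bond to F (+1), one bond to H (-1).
Oxidation state = 0 + 0 + 1 − 1 = 0.

0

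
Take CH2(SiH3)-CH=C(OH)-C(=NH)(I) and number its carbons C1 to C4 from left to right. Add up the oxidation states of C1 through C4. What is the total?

Bonds to more-electronegative neighbours contribute +1 each, bonds to H or metals contribute −1 each, and C–C bonds contribute 0. Tallying each carbon:
C1: 1C, 2H, 1Si → 0 − 2 − 1 = -3
C2: 3C, 1H → 0 − 1 = -1
C3: 3C, 1O → 0 + 1 = +1
C4: 1C, 2N, 1I → 0 + 2 + 1 = +3
Sum = -3 − 1 + 1 + 3 = 0.

0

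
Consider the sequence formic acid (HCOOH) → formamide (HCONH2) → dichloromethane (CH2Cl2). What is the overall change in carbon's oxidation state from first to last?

-2

Carbon oxidation states along the series — formic acid: +2, formamide: +2, dichloromethane: 0.
Net change = 0 − (+2) = -2.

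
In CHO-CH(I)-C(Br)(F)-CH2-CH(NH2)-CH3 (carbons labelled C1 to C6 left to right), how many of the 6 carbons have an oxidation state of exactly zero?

Bonds to more-electronegative neighbours contribute +1 each, bonds to H or metals contribute −1 each, and C–C bonds contribute 0. Tallying each carbon:
C1: 1C, 1H, 2O → 0 − 1 + 2 = +1
C2: 2C, 1H, 1I → 0 − 1 + 1 = 0
C3: 2C, 1F, 1Br → 0 + 1 + 1 = +2
C4: 2C, 2H → 0 − 2 = -2
C5: 2C, 1H, 1N → 0 − 1 + 1 = 0
C6: 1C, 3H → 0 − 3 = -3
2 carbons (C2, C5) meet the condition.

2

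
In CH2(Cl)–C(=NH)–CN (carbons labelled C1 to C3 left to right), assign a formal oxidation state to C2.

+2

C2 has one bond to C (0), one bond to C (0), a double bond to N (2×+1 = +2).
Oxidation state = 0 + 0 + 2 = +2.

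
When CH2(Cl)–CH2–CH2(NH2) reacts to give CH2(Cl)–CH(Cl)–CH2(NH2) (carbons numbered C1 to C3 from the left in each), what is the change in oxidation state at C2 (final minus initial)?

+2

Before: C2 has 2 bonds to C, 2 bonds to H → oxidation state -2.
After: C2 has 2 bonds to C, 1 bond to H, 1 bond to Cl → oxidation state 0.
Δ = 0 − (-2) = +2, so this is an oxidation at C2.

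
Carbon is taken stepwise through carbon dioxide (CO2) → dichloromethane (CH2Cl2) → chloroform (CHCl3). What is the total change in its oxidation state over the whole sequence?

-2

Carbon oxidation states along the series — carbon dioxide: +4, dichloromethane: 0, chloroform: +2.
Net change = +2 − (+4) = -2.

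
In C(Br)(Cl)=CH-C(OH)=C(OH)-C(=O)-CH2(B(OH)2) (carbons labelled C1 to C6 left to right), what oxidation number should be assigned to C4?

C4 has a double bond to C (2×0 = 0), one bond to C (0), one bond to O (+1).
Oxidation state = 0 + 0 + 1 = +1.

+1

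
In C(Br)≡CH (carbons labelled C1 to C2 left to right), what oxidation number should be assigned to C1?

C1 has a triple bond to C (3×0 = 0), one bond to Br (+1).
Oxidation state = 0 + 1 = +1.

+1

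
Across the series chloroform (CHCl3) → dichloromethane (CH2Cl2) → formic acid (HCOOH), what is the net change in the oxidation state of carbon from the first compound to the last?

Carbon oxidation states along the series — chloroform: +2, dichloromethane: 0, formic acid: +2.
Net change = +2 − (+2) = 0.

0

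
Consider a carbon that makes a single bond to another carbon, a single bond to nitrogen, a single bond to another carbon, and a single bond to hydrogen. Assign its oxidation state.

Each bond to a more electronegative atom (O, N, halogen) counts +1, each bond to a less electronegative atom (H, metal, B, Si) counts −1, and each C–C bond counts 0.
The carbon has one bond to C (0), one bond to C (0), one bond to N (+1), one bond to H (-1).
Oxidation state = 0 + 0 + 1 − 1 = 0.

0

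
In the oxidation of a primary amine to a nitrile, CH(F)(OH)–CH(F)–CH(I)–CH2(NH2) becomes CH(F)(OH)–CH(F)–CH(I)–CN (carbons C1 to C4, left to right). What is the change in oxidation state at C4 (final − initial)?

+4

Before: C4 has 1 bond to C, 2 bonds to H, 1 bond to N → oxidation state -1.
After: C4 has 1 bond to C, 3 bonds to N → oxidation state +3.
Δ = +3 − (-1) = +4, so this is an oxidation at C4.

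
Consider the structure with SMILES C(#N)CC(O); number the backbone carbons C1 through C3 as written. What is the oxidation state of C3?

Each bond to a more electronegative atom (O, N, halogen) counts +1, each bond to a less electronegative atom (H, metal, B, Si) counts −1, and each C–C bond counts 0.
C3 has one bond to C (0), one bond to H (-1), one bond to H (-1), one bond to O (+1).
Oxidation state = 0 − 1 − 1 + 1 = -1.

-1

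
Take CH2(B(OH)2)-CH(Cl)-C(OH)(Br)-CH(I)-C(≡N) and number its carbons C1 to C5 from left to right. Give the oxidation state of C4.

Assign +1 per bond to O/N/halogen, −1 per bond to H or an electropositive element, and 0 per bond to carbon.
C4 has one bond to C (0), one bond to C (0), one bond to H (-1), one bond to I (+1).
Oxidation state = 0 + 0 − 1 + 1 = 0.

0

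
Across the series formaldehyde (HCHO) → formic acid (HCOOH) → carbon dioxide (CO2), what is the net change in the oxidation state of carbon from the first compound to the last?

Carbon oxidation states along the series — formaldehyde: 0, formic acid: +2, carbon dioxide: +4.
Net change = +4 − (0) = +4.

+4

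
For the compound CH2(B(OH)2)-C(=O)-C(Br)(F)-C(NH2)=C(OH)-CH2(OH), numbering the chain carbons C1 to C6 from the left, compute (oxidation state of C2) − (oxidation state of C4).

+1

C2: 2C, 2O → 0 + 2 = +2
C4: 3C, 1N → 0 + 1 = +1
Difference: +2 − (+1) = +1.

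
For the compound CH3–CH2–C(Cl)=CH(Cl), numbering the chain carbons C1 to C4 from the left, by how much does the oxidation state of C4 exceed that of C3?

-1

C4: 2C, 1H, 1Cl → 0 − 1 + 1 = 0
C3: 3C, 1Cl → 0 + 1 = +1
Difference: 0 − (+1) = -1.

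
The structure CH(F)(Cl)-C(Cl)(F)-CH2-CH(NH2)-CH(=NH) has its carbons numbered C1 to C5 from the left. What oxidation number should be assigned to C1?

Bonds to more-electronegative neighbours contribute +1 each, bonds to H or metals contribute −1 each, and C–C bonds contribute 0.
C1 has one bond to C (0), one bond to H (-1), one bond to F (+1), one bond to Cl (+1).
Oxidation state = 0 − 1 + 1 + 1 = +1.

+1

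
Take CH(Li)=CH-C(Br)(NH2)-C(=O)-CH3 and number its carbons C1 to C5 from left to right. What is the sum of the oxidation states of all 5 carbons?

Tallying each carbon's bonds:
C1: 2C, 1H, 1Li → 0 − 1 − 1 = -2
C2: 3C, 1H → 0 − 1 = -1
C3: 2C, 1N, 1Br → 0 + 1 + 1 = +2
C4: 2C, 2O → 0 + 2 = +2
C5: 1C, 3H → 0 − 3 = -3
Sum = -2 − 1 + 2 + 2 − 3 = -2.

-2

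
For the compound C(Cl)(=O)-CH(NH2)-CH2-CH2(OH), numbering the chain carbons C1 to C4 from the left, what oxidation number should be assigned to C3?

-2

Each bond to a more electronegative atom (O, N, halogen) counts +1, each bond to a less electronegative atom (H, metal, B, Si) counts −1, and each C–C bond counts 0.
C3 has one bond to C (0), one bond to C (0), one bond to H (-1), one bond to H (-1).
Oxidation state = 0 + 0 − 1 − 1 = -2.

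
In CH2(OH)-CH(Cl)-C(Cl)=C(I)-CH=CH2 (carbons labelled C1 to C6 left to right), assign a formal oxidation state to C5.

C5 has one bond to C (0), a double bond to C (2×0 = 0), one bond to H (-1).
Oxidation state = 0 + 0 − 1 = -1.

-1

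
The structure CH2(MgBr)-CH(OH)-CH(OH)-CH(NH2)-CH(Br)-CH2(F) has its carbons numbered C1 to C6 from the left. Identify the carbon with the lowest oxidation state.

Assign +1 per bond to O/N/halogen, −1 per bond to H or an electropositive element, and 0 per bond to carbon. Tallying each carbon:
C1: 1C, 2H, 1Mg → 0 − 2 − 1 = -3
C2: 2C, 1H, 1O → 0 − 1 + 1 = 0
C3: 2C, 1H, 1O → 0 − 1 + 1 = 0
C4: 2C, 1H, 1N → 0 − 1 + 1 = 0
C5: 2C, 1H, 1Br → 0 − 1 + 1 = 0
C6: 1C, 2H, 1F → 0 − 2 + 1 = -1
The most reduced carbon is C1 at -3.

C1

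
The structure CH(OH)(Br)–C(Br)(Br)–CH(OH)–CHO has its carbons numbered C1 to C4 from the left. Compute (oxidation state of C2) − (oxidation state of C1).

+1

C2: 2C, 2Br → 0 + 2 = +2
C1: 1C, 1H, 1O, 1Br → 0 − 1 + 1 + 1 = +1
Difference: +2 − (+1) = +1.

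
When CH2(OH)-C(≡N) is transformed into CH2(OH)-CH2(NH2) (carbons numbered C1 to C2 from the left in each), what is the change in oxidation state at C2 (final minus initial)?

-4

Before: C2 has 1 bond to C, 3 bonds to N → oxidation state +3.
After: C2 has 1 bond to C, 2 bonds to H, 1 bond to N → oxidation state -1.
Δ = -1 − (+3) = -4, so this is a reduction at C2.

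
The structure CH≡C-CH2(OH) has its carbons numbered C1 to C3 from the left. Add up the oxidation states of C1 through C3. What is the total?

Count +1 for every bond to an atom more electronegative than carbon and −1 for every bond to one less electronegative; C–C bonds are 0. Tallying each carbon:
C1: 3C, 1H → 0 − 1 = -1
C2: 4C → 0 = 0
C3: 1C, 2H, 1O → 0 − 2 + 1 = -1
Sum = -1 + 0 − 1 = -2.

-2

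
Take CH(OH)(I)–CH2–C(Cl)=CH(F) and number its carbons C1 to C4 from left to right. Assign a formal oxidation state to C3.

Count +1 for every bond to an atom more electronegative than carbon and −1 for every bond to one less electronegative; C–C bonds are 0.
C3 has one bond to C (0), a double bond to C (2×0 = 0), one bond to Cl (+1).
Oxidation state = 0 + 0 + 1 = +1.

+1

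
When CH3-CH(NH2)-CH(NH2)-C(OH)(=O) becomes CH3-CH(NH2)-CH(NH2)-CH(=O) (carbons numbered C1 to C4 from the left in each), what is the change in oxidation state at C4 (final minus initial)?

Before: C4 has 1 bond to C, 3 bonds to O → oxidation state +3.
After: C4 has 1 bond to C, 1 bond to H, 2 bonds to O → oxidation state +1.
Δ = +1 − (+3) = -2, so this is a reduction at C4.

-2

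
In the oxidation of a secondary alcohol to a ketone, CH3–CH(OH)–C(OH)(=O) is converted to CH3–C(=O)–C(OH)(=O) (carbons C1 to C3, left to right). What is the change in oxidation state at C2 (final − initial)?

+2

Before: C2 has 2 bonds to C, 1 bond to H, 1 bond to O → oxidation state 0.
After: C2 has 2 bonds to C, 2 bonds to O → oxidation state +2.
Δ = +2 − (0) = +2, so this is an oxidation at C2.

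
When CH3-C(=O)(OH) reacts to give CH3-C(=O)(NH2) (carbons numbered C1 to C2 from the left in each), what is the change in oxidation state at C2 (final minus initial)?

0

Before: C2 has 1 bond to C, 3 bonds to O → oxidation state +3.
After: C2 has 1 bond to C, 2 bonds to O, 1 bond to N → oxidation state +3.
Δ = +3 − (+3) = 0, so no net redox change at C2.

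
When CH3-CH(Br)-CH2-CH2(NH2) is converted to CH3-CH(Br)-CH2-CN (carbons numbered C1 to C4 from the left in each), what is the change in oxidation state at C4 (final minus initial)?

+4

Before: C4 has 1 bond to C, 2 bonds to H, 1 bond to N → oxidation state -1.
After: C4 has 1 bond to C, 3 bonds to N → oxidation state +3.
Δ = +3 − (-1) = +4, so this is an oxidation at C4.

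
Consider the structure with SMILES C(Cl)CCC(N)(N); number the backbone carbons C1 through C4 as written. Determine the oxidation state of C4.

Assign +1 per bond to O/N/halogen, −1 per bond to H or an electropositive element, and 0 per bond to carbon.
C4 has one bond to C (0), one bond to N (+1), one bond to H (-1), one bond to N (+1).
Oxidation state = 0 + 1 − 1 + 1 = +1.

+1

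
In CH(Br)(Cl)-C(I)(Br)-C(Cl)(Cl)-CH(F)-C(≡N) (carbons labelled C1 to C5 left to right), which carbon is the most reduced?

Tallying each carbon's bonds:
C1: 1C, 1H, 1Cl, 1Br → 0 − 1 + 1 + 1 = +1
C2: 2C, 1Br, 1I → 0 + 1 + 1 = +2
C3: 2C, 2Cl → 0 + 2 = +2
C4: 2C, 1H, 1F → 0 − 1 + 1 = 0
C5: 1C, 3N → 0 + 3 = +3
The most reduced carbon is C4 at 0.

C4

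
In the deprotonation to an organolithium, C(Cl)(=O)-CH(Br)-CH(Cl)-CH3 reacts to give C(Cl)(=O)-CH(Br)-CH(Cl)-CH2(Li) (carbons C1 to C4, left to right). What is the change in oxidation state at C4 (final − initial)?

0

Before: C4 has 1 bond to C, 3 bonds to H → oxidation state -3.
After: C4 has 1 bond to C, 2 bonds to H, 1 bond to Li → oxidation state -3.
Δ = -3 − (-3) = 0, so no net redox change at C4.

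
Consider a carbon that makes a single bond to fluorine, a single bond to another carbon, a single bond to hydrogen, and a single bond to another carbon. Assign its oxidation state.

0

Bonds to more-electronegative neighbours contribute +1 each, bonds to H or metals contribute −1 each, and C–C bonds contribute 0.
The carbon has one bond to C (0), one bond to C (0), one bond to H (-1), one bond to F (+1).
Oxidation state = 0 + 0 − 1 + 1 = 0.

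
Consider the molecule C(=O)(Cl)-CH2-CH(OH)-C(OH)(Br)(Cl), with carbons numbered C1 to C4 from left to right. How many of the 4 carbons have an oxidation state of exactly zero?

1

Tallying each carbon's bonds:
C1: 1C, 2O, 1Cl → 0 + 2 + 1 = +3
C2: 2C, 2H → 0 − 2 = -2
C3: 2C, 1H, 1O → 0 − 1 + 1 = 0
C4: 1C, 1O, 1Cl, 1Br → 0 + 1 + 1 + 1 = +3
1 carbon (C3) meets the condition.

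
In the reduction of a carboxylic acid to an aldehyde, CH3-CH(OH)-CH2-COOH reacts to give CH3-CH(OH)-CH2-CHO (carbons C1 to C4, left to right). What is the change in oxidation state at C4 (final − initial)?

Before: C4 has 1 bond to C, 3 bonds to O → oxidation state +3.
After: C4 has 1 bond to C, 1 bond to H, 2 bonds to O → oxidation state +1.
Δ = +1 − (+3) = -2, so this is a reduction at C4.

-2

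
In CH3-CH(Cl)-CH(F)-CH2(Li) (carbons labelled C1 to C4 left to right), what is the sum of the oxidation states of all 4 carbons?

Tallying each carbon's bonds:
C1: 1C, 3H → 0 − 3 = -3
C2: 2C, 1H, 1Cl → 0 − 1 + 1 = 0
C3: 2C, 1H, 1F → 0 − 1 + 1 = 0
C4: 1C, 2H, 1Li → 0 − 2 − 1 = -3
Sum = -3 + 0 + 0 − 3 = -6.

-6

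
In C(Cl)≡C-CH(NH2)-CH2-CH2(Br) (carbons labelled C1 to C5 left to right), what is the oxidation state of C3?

0

Count +1 for every bond to an atom more electronegative than carbon and −1 for every bond to one less electronegative; C–C bonds are 0.
C3 has one bond to C (0), one bond to C (0), one bond to H (-1), one bond to N (+1).
Oxidation state = 0 + 0 − 1 + 1 = 0.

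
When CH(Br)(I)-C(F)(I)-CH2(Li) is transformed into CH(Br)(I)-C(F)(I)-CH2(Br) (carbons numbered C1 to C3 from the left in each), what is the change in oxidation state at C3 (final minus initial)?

Before: C3 has 1 bond to C, 2 bonds to H, 1 bond to Li → oxidation state -3.
After: C3 has 1 bond to C, 2 bonds to H, 1 bond to Br → oxidation state -1.
Δ = -1 − (-3) = +2, so this is an oxidation at C3.

+2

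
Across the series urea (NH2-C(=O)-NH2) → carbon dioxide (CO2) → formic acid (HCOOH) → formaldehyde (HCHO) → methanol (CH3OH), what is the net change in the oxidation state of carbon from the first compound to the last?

-6

Carbon oxidation states along the series — urea: +4, carbon dioxide: +4, formic acid: +2, formaldehyde: 0, methanol: -2.
Net change = -2 − (+4) = -6.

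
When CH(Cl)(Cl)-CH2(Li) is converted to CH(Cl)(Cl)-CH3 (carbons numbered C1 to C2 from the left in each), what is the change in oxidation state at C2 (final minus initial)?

0

Before: C2 has 1 bond to C, 2 bonds to H, 1 bond to Li → oxidation state -3.
After: C2 has 1 bond to C, 3 bonds to H → oxidation state -3.
Δ = -3 − (-3) = 0, so no net redox change at C2.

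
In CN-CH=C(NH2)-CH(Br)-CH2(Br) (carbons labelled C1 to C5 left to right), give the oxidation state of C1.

C1 has one bond to C (0), a triple bond to N (3×+1 = +3).
Oxidation state = 0 + 3 = +3.

+3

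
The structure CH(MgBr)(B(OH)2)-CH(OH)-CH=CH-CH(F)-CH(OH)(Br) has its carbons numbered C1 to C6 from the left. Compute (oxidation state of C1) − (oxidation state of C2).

-3

C1: 1C, 1H, 1Mg, 1B → 0 − 1 − 1 − 1 = -3
C2: 2C, 1H, 1O → 0 − 1 + 1 = 0
Difference: -3 − (0) = -3.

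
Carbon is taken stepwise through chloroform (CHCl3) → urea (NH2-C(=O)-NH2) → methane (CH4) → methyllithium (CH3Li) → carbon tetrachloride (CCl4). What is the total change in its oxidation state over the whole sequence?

Carbon oxidation states along the series — chloroform: +2, urea: +4, methane: -4, methyllithium: -4, carbon tetrachloride: +4.
Net change = +4 − (+2) = +2.

+2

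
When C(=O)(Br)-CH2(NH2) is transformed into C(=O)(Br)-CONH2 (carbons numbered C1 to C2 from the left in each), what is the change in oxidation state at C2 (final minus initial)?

+4

Before: C2 has 1 bond to C, 2 bonds to H, 1 bond to N → oxidation state -1.
After: C2 has 1 bond to C, 2 bonds to O, 1 bond to N → oxidation state +3.
Δ = +3 − (-1) = +4, so this is an oxidation at C2.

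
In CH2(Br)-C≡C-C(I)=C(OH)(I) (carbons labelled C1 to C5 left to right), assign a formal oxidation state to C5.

+2

Count +1 for every bond to an atom more electronegative than carbon and −1 for every bond to one less electronegative; C–C bonds are 0.
C5 has a double bond to C (2×0 = 0), one bond to O (+1), one bond to I (+1).
Oxidation state = 0 + 1 + 1 = +2.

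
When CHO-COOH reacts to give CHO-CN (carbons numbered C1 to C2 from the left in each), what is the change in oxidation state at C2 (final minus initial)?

Before: C2 has 1 bond to C, 3 bonds to O → oxidation state +3.
After: C2 has 1 bond to C, 3 bonds to N → oxidation state +3.
Δ = +3 − (+3) = 0, so no net redox change at C2.

0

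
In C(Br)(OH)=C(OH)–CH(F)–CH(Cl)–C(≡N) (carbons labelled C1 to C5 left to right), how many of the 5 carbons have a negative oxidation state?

0

Tallying each carbon's bonds:
C1: 2C, 1O, 1Br → 0 + 1 + 1 = +2
C2: 3C, 1O → 0 + 1 = +1
C3: 2C, 1H, 1F → 0 − 1 + 1 = 0
C4: 2C, 1H, 1Cl → 0 − 1 + 1 = 0
C5: 1C, 3N → 0 + 3 = +3
0 carbons meet the condition.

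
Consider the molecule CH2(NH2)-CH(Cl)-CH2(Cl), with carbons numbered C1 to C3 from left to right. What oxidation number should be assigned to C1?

-1

Count +1 for every bond to an atom more electronegative than carbon and −1 for every bond to one less electronegative; C–C bonds are 0.
C1 has one bond to C (0), one bond to H (-1), one bond to N (+1), one bond to H (-1).
Oxidation state = 0 − 1 + 1 − 1 = -1.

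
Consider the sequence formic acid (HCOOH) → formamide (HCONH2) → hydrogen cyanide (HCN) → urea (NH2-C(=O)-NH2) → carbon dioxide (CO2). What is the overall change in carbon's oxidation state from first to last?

Carbon oxidation states along the series — formic acid: +2, formamide: +2, hydrogen cyanide: +2, urea: +4, carbon dioxide: +4.
Net change = +4 − (+2) = +2.

+2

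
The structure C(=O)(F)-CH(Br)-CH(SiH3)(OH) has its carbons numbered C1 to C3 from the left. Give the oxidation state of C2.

0

Bonds to more-electronegative neighbours contribute +1 each, bonds to H or metals contribute −1 each, and C–C bonds contribute 0.
C2 has one bond to C (0), one bond to C (0), one bond to Br (+1), one bond to H (-1).
Oxidation state = 0 + 0 + 1 − 1 = 0.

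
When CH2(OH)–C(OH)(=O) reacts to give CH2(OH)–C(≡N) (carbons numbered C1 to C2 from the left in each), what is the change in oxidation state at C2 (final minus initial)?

Before: C2 has 1 bond to C, 3 bonds to O → oxidation state +3.
After: C2 has 1 bond to C, 3 bonds to N → oxidation state +3.
Δ = +3 − (+3) = 0, so no net redox change at C2.

0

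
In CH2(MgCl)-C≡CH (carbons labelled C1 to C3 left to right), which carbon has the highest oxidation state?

Tallying each carbon's bonds:
C1: 1C, 2H, 1Mg → 0 − 2 − 1 = -3
C2: 4C → 0 = 0
C3: 3C, 1H → 0 − 1 = -1
The most oxidised carbon is C2 at 0.

C2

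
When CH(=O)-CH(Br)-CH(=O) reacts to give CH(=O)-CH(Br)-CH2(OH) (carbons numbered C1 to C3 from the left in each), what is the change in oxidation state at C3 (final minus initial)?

-2

Before: C3 has 1 bond to C, 1 bond to H, 2 bonds to O → oxidation state +1.
After: C3 has 1 bond to C, 2 bonds to H, 1 bond to O → oxidation state -1.
Δ = -1 − (+1) = -2, so this is a reduction at C3.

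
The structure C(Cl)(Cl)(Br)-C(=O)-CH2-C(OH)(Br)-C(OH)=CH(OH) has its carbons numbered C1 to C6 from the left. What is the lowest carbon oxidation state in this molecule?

Bonds to more-electronegative neighbours contribute +1 each, bonds to H or metals contribute −1 each, and C–C bonds contribute 0. Tallying each carbon:
C1: 1C, 2Cl, 1Br → 0 + 2 + 1 = +3
C2: 2C, 2O → 0 + 2 = +2
C3: 2C, 2H → 0 − 2 = -2
C4: 2C, 1O, 1Br → 0 + 1 + 1 = +2
C5: 3C, 1O → 0 + 1 = +1
C6: 2C, 1H, 1O → 0 − 1 + 1 = 0
The lowest value is -2.

-2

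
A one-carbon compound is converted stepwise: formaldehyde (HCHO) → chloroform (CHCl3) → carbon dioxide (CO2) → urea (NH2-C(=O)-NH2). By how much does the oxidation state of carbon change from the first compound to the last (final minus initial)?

Carbon oxidation states along the series — formaldehyde: 0, chloroform: +2, carbon dioxide: +4, urea: +4.
Net change = +4 − (0) = +4.

+4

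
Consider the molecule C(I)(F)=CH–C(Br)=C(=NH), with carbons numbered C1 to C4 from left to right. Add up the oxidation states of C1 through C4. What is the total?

+4

Tallying each carbon's bonds:
C1: 2C, 1F, 1I → 0 + 1 + 1 = +2
C2: 3C, 1H → 0 − 1 = -1
C3: 3C, 1Br → 0 + 1 = +1
C4: 2C, 2N → 0 + 2 = +2
Sum = +2 − 1 + 1 + 2 = +4.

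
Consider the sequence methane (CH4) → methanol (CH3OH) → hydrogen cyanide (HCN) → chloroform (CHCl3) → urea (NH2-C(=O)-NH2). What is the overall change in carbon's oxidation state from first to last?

+8

Carbon oxidation states along the series — methane: -4, methanol: -2, hydrogen cyanide: +2, chloroform: +2, urea: +4.
Net change = +4 − (-4) = +8.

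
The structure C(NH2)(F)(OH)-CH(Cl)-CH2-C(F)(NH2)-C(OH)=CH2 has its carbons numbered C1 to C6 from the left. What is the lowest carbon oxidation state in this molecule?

Tallying each carbon's bonds:
C1: 1C, 1O, 1N, 1F → 0 + 1 + 1 + 1 = +3
C2: 2C, 1H, 1Cl → 0 − 1 + 1 = 0
C3: 2C, 2H → 0 − 2 = -2
C4: 2C, 1N, 1F → 0 + 1 + 1 = +2
C5: 3C, 1O → 0 + 1 = +1
C6: 2C, 2H → 0 − 2 = -2
The lowest value is -2.

-2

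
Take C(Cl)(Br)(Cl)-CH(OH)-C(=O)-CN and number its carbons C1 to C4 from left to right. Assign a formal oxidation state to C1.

Each bond to a more electronegative atom (O, N, halogen) counts +1, each bond to a less electronegative atom (H, metal, B, Si) counts −1, and each C–C bond counts 0.
C1 has one bond to C (0), one bond to Cl (+1), one bond to Br (+1), one bond to Cl (+1).
Oxidation state = 0 + 1 + 1 + 1 = +3.

+3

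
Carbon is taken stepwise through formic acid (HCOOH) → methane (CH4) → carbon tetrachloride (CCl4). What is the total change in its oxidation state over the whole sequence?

+2

Carbon oxidation states along the series — formic acid: +2, methane: -4, carbon tetrachloride: +4.
Net change = +4 − (+2) = +2.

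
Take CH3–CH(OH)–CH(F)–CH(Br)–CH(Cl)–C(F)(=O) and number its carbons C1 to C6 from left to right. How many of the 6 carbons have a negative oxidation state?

Tallying each carbon's bonds:
C1: 1C, 3H → 0 − 3 = -3
C2: 2C, 1H, 1O → 0 − 1 + 1 = 0
C3: 2C, 1H, 1F → 0 − 1 + 1 = 0
C4: 2C, 1H, 1Br → 0 − 1 + 1 = 0
C5: 2C, 1H, 1Cl → 0 − 1 + 1 = 0
C6: 1C, 2O, 1F → 0 + 2 + 1 = +3
1 carbon (C1) meets the condition.

1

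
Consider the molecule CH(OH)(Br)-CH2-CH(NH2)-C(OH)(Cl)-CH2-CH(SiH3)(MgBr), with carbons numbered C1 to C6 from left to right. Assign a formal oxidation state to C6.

-3

Assign +1 per bond to O/N/halogen, −1 per bond to H or an electropositive element, and 0 per bond to carbon.
C6 has one bond to C (0), one bond to Si (-1), one bond to Mg (-1), one bond to H (-1).
Oxidation state = 0 − 1 − 1 − 1 = -3.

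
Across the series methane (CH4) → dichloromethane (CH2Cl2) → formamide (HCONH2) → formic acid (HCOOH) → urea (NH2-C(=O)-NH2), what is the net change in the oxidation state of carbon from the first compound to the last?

Carbon oxidation states along the series — methane: -4, dichloromethane: 0, formamide: +2, formic acid: +2, urea: +4.
Net change = +4 − (-4) = +8.

+8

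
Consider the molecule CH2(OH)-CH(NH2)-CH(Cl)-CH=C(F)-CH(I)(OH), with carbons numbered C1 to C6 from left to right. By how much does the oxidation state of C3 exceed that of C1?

+1

C3: 2C, 1H, 1Cl → 0 − 1 + 1 = 0
C1: 1C, 2H, 1O → 0 − 2 + 1 = -1
Difference: 0 − (-1) = +1.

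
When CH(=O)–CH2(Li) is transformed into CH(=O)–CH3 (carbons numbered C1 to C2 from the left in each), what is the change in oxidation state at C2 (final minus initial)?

Before: C2 has 1 bond to C, 2 bonds to H, 1 bond to Li → oxidation state -3.
After: C2 has 1 bond to C, 3 bonds to H → oxidation state -3.
Δ = -3 − (-3) = 0, so no net redox change at C2.

0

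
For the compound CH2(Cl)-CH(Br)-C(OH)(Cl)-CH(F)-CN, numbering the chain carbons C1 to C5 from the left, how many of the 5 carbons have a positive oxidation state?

Bonds to more-electronegative neighbours contribute +1 each, bonds to H or metals contribute −1 each, and C–C bonds contribute 0. Tallying each carbon:
C1: 1C, 2H, 1Cl → 0 − 2 + 1 = -1
C2: 2C, 1H, 1Br → 0 − 1 + 1 = 0
C3: 2C, 1O, 1Cl → 0 + 1 + 1 = +2
C4: 2C, 1H, 1F → 0 − 1 + 1 = 0
C5: 1C, 3N → 0 + 3 = +3
2 carbons (C3, C5) meet the condition.

2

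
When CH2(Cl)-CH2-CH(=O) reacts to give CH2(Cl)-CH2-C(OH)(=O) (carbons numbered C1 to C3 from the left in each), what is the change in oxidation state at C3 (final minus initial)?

+2

Before: C3 has 1 bond to C, 1 bond to H, 2 bonds to O → oxidation state +1.
After: C3 has 1 bond to C, 3 bonds to O → oxidation state +3.
Δ = +3 − (+1) = +2, so this is an oxidation at C3.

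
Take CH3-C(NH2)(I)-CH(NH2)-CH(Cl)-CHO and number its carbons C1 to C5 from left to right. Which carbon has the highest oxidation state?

Tallying each carbon's bonds:
C1: 1C, 3H → 0 − 3 = -3
C2: 2C, 1N, 1I → 0 + 1 + 1 = +2
C3: 2C, 1H, 1N → 0 − 1 + 1 = 0
C4: 2C, 1H, 1Cl → 0 − 1 + 1 = 0
C5: 1C, 1H, 2O → 0 − 1 + 2 = +1
The most oxidised carbon is C2 at +2.

C2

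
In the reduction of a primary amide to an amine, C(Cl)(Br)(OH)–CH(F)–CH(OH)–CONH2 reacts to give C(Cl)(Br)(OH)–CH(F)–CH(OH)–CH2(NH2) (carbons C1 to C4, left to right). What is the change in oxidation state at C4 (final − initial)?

Before: C4 has 1 bond to C, 2 bonds to O, 1 bond to N → oxidation state +3.
After: C4 has 1 bond to C, 2 bonds to H, 1 bond to N → oxidation state -1.
Δ = -1 − (+3) = -4, so this is a reduction at C4.

-4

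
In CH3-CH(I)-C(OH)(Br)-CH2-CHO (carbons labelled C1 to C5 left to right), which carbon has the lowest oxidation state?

Tallying each carbon's bonds:
C1: 1C, 3H → 0 − 3 = -3
C2: 2C, 1H, 1I → 0 − 1 + 1 = 0
C3: 2C, 1O, 1Br → 0 + 1 + 1 = +2
C4: 2C, 2H → 0 − 2 = -2
C5: 1C, 1H, 2O → 0 − 1 + 2 = +1
The most reduced carbon is C1 at -3.

C1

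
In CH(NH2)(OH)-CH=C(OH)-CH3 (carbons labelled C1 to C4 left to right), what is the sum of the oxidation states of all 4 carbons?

-2

Tallying each carbon's bonds:
C1: 1C, 1H, 1O, 1N → 0 − 1 + 1 + 1 = +1
C2: 3C, 1H → 0 − 1 = -1
C3: 3C, 1O → 0 + 1 = +1
C4: 1C, 3H → 0 − 3 = -3
Sum = +1 − 1 + 1 − 3 = -2.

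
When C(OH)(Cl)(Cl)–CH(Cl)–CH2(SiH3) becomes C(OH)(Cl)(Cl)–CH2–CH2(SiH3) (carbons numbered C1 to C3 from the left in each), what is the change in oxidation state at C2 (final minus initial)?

-2

Before: C2 has 2 bonds to C, 1 bond to H, 1 bond to Cl → oxidation state 0.
After: C2 has 2 bonds to C, 2 bonds to H → oxidation state -2.
Δ = -2 − (0) = -2, so this is a reduction at C2.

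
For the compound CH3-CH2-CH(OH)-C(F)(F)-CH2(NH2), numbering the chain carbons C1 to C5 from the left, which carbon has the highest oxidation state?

Tallying each carbon's bonds:
C1: 1C, 3H → 0 − 3 = -3
C2: 2C, 2H → 0 − 2 = -2
C3: 2C, 1H, 1O → 0 − 1 + 1 = 0
C4: 2C, 2F → 0 + 2 = +2
C5: 1C, 2H, 1N → 0 − 2 + 1 = -1
The most oxidised carbon is C4 at +2.

C4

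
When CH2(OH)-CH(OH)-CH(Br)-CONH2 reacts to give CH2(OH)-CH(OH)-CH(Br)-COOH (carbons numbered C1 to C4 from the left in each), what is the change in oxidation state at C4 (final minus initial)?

Before: C4 has 1 bond to C, 2 bonds to O, 1 bond to N → oxidation state +3.
After: C4 has 1 bond to C, 3 bonds to O → oxidation state +3.
Δ = +3 − (+3) = 0, so no net redox change at C4.

0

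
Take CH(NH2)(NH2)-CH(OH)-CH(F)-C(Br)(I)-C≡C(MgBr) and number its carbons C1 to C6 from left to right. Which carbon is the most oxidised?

Bonds to more-electronegative neighbours contribute +1 each, bonds to H or metals contribute −1 each, and C–C bonds contribute 0. Tallying each carbon:
C1: 1C, 1H, 2N → 0 − 1 + 2 = +1
C2: 2C, 1H, 1O → 0 − 1 + 1 = 0
C3: 2C, 1H, 1F → 0 − 1 + 1 = 0
C4: 2C, 1Br, 1I → 0 + 1 + 1 = +2
C5: 4C → 0 = 0
C6: 3C, 1Mg → 0 − 1 = -1
The most oxidised carbon is C4 at +2.

C4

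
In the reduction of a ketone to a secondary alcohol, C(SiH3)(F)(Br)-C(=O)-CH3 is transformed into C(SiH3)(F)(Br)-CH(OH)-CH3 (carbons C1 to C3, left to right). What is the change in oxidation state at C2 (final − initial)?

-2

Before: C2 has 2 bonds to C, 2 bonds to O → oxidation state +2.
After: C2 has 2 bonds to C, 1 bond to H, 1 bond to O → oxidation state 0.
Δ = 0 − (+2) = -2, so this is a reduction at C2.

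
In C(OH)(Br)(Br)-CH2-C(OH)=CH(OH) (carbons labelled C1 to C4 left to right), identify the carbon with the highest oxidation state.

C1

Assign +1 per bond to O/N/halogen, −1 per bond to H or an electropositive element, and 0 per bond to carbon. Tallying each carbon:
C1: 1C, 1O, 2Br → 0 + 1 + 2 = +3
C2: 2C, 2H → 0 − 2 = -2
C3: 3C, 1O → 0 + 1 = +1
C4: 2C, 1H, 1O → 0 − 1 + 1 = 0
The most oxidised carbon is C1 at +3.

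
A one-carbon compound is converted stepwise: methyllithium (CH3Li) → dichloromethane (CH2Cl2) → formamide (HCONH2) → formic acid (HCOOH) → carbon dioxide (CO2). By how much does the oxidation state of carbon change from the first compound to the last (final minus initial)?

Carbon oxidation states along the series — methyllithium: -4, dichloromethane: 0, formamide: +2, formic acid: +2, carbon dioxide: +4.
Net change = +4 − (-4) = +8.

+8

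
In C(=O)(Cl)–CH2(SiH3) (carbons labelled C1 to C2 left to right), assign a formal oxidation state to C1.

Each bond to a more electronegative atom (O, N, halogen) counts +1, each bond to a less electronegative atom (H, metal, B, Si) counts −1, and each C–C bond counts 0.
C1 has one bond to C (0), a double bond to O (2×+1 = +2), one bond to Cl (+1).
Oxidation state = 0 + 2 + 1 = +3.

+3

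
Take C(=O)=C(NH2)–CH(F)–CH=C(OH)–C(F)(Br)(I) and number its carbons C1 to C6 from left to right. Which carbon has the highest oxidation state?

Tallying each carbon's bonds:
C1: 2C, 2O → 0 + 2 = +2
C2: 3C, 1N → 0 + 1 = +1
C3: 2C, 1H, 1F → 0 − 1 + 1 = 0
C4: 3C, 1H → 0 − 1 = -1
C5: 3C, 1O → 0 + 1 = +1
C6: 1C, 1F, 1Br, 1I → 0 + 1 + 1 + 1 = +3
The most oxidised carbon is C6 at +3.

C6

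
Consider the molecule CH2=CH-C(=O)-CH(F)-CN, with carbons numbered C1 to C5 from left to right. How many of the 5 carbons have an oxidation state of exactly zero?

Tallying each carbon's bonds:
C1: 2C, 2H → 0 − 2 = -2
C2: 3C, 1H → 0 − 1 = -1
C3: 2C, 2O → 0 + 2 = +2
C4: 2C, 1H, 1F → 0 − 1 + 1 = 0
C5: 1C, 3N → 0 + 3 = +3
1 carbon (C4) meets the condition.

1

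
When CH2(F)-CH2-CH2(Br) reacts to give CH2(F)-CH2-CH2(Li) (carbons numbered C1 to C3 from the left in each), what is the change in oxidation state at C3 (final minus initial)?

Before: C3 has 1 bond to C, 2 bonds to H, 1 bond to Br → oxidation state -1.
After: C3 has 1 bond to C, 2 bonds to H, 1 bond to Li → oxidation state -3.
Δ = -3 − (-1) = -2, so this is a reduction at C3.

-2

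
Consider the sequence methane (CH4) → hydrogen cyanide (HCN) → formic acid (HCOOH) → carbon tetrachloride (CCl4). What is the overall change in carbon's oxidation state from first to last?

+8

Carbon oxidation states along the series — methane: -4, hydrogen cyanide: +2, formic acid: +2, carbon tetrachloride: +4.
Net change = +4 − (-4) = +8.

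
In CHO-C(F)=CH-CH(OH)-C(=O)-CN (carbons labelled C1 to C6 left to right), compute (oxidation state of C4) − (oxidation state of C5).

-2

C4: 2C, 1H, 1O → 0 − 1 + 1 = 0
C5: 2C, 2O → 0 + 2 = +2
Difference: 0 − (+2) = -2.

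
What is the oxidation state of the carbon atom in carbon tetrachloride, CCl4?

+4

Each bond to a more electronegative atom (O, N, halogen) counts +1, each bond to a less electronegative atom (H, metal, B, Si) counts −1, and each C–C bond counts 0.
The carbon has one bond to Cl (+1), one bond to Cl (+1), one bond to Cl (+1), one bond to Cl (+1).
Oxidation state = +1 + 1 + 1 + 1 = +4.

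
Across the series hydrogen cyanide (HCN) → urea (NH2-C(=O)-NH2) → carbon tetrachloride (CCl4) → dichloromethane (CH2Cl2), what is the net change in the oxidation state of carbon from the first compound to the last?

-2

Carbon oxidation states along the series — hydrogen cyanide: +2, urea: +4, carbon tetrachloride: +4, dichloromethane: 0.
Net change = 0 − (+2) = -2.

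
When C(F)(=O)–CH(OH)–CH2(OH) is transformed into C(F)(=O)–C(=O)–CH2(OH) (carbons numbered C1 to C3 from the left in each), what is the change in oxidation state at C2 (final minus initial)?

Before: C2 has 2 bonds to C, 1 bond to H, 1 bond to O → oxidation state 0.
After: C2 has 2 bonds to C, 2 bonds to O → oxidation state +2.
Δ = +2 − (0) = +2, so this is an oxidation at C2.

+2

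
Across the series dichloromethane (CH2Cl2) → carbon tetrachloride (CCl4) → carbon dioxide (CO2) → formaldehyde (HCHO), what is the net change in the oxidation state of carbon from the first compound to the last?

0

Carbon oxidation states along the series — dichloromethane: 0, carbon tetrachloride: +4, carbon dioxide: +4, formaldehyde: 0.
Net change = 0 − (0) = 0.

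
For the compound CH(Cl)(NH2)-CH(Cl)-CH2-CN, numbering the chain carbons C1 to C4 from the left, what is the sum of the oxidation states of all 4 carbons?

Count +1 for every bond to an atom more electronegative than carbon and −1 for every bond to one less electronegative; C–C bonds are 0. Tallying each carbon:
C1: 1C, 1H, 1N, 1Cl → 0 − 1 + 1 + 1 = +1
C2: 2C, 1H, 1Cl → 0 − 1 + 1 = 0
C3: 2C, 2H → 0 − 2 = -2
C4: 1C, 3N → 0 + 3 = +3
Sum = +1 + 0 − 2 + 3 = +2.

+2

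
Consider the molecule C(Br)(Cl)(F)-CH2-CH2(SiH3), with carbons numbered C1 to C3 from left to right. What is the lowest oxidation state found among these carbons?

-3

Tallying each carbon's bonds:
C1: 1C, 1F, 1Cl, 1Br → 0 + 1 + 1 + 1 = +3
C2: 2C, 2H → 0 − 2 = -2
C3: 1C, 2H, 1Si → 0 − 2 − 1 = -3
The lowest value is -3.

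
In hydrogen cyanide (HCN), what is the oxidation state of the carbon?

+2

The carbon has one bond to H (-1), a triple bond to N (3×+1 = +3).
Oxidation state = -1 + 3 = +2.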